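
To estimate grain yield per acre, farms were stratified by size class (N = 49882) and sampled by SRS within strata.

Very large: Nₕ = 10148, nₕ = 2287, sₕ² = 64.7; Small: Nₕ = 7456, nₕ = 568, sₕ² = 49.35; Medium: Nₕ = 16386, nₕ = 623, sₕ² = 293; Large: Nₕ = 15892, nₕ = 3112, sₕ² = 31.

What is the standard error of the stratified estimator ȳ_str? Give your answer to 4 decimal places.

0.2288

Var(ȳ_str) = Σₕ Wₕ²(1 − fₕ)sₕ²/nₕ with Wₕ = Nₕ/N, N = 49882.
Very large: Wₕ = 0.20344012; term = 0.20344012²·(1 − 0.22536460)·64.7/2287 = 9.0700286 × 10^-4.
Small: Wₕ = 0.14947276; term = 0.14947276²·(1 − 0.07618026)·49.35/568 = 0.0017932884.
Medium: Wₕ = 0.32849525; term = 0.32849525²·(1 − 0.03802026)·293/623 = 0.048820664.
Large: Wₕ = 0.31859188; term = 0.31859188²·(1 − 0.19582180)·31/3112 = 8.130997 × 10^-4.
Sum = 0.052334055.
SE = √(0.052334055) = 0.2288.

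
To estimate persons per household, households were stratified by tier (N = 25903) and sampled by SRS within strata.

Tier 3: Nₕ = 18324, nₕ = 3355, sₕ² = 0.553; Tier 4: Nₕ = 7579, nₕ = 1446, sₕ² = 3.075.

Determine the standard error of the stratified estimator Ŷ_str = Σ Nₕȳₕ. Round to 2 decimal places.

379.55

Var(Ŷ_str) = Σₕ Nₕ²(1 − fₕ)sₕ²/nₕ.
Tier 3: 18324²·(1 − 3355/18324)·0.553/3355 = 45211.163.
Tier 4: 7579²·(1 − 1446/7579)·3.075/1446 = 98846.592.
Sum = 144057.76.
SE = √(144057.76) = 379.55.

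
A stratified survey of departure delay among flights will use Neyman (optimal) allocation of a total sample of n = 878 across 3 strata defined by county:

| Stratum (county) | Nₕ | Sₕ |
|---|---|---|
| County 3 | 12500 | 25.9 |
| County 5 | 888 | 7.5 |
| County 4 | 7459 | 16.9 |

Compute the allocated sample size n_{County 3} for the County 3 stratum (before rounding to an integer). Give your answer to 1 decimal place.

622.7

Neyman allocation: nₕ = n·NₕSₕ / Σⱼ NⱼSⱼ.
Σ NⱼSⱼ = 12500·25.9 + 888·7.5 + 7459·16.9 = 456467.1.
n_{County 3} = 878·12500·25.9 / 456467.1 = 622.7.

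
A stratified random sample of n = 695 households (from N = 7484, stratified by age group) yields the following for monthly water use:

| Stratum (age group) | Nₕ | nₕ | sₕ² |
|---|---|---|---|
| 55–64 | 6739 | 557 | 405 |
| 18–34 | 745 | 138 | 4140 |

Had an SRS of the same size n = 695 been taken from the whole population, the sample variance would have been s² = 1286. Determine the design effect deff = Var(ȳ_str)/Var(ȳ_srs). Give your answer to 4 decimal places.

Var(ȳ_str) = Σ Wₕ²(1−fₕ)sₕ²/nₕ with Wₕ = Nₕ/7484:
  55–64: (6739/7484)²·(1−557/6739)·405/557 = 0.54082496
  18–34: (745/7484)²·(1−138/745)·4140/138 = 0.24221368
  → Var(ȳ_str) = 0.78303864.
Var(ȳ_srs) = (1 − 695/7484)·1286/695 = 1.6785265.
deff = 0.78303864 / 1.6785265 = 0.4665.

0.4665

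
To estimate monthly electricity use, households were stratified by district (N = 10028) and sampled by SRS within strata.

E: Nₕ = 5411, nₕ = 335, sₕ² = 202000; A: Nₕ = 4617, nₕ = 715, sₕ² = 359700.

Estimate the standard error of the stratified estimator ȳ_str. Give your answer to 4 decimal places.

Var(ȳ_str) = Σₕ Wₕ²(1 − fₕ)sₕ²/nₕ with Wₕ = Nₕ/N, N = 10028.
E: Wₕ = 0.53958915; term = 0.53958915²·(1 − 0.06191092)·202000/335 = 164.69373.
A: Wₕ = 0.46041085; term = 0.46041085²·(1 − 0.15486246)·359700/715 = 90.126579.
Sum = 254.82031.
SE = √(254.82031) = 15.9631.

15.9631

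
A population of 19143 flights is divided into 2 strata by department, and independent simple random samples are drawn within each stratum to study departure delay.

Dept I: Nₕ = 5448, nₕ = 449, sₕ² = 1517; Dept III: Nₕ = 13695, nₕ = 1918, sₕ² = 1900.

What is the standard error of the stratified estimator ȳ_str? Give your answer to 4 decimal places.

Var(ȳ_str) = Σₕ Wₕ²(1 − fₕ)sₕ²/nₕ with Wₕ = Nₕ/N, N = 19143.
Dept I: Wₕ = 0.28459489; term = 0.28459489²·(1 − 0.08241557)·1517/449 = 0.25109582.
Dept III: Wₕ = 0.71540511; term = 0.71540511²·(1 − 0.14005111)·1900/1918 = 0.4359952.
Sum = 0.68709102.
SE = √(0.68709102) = 0.8289.

0.8289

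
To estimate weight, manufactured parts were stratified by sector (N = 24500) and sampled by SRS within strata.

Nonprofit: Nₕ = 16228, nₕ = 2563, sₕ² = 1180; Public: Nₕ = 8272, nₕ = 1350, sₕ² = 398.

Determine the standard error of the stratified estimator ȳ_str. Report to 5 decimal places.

0.44521

Var(ȳ_str) = Σₕ Wₕ²(1 − fₕ)sₕ²/nₕ with Wₕ = Nₕ/N, N = 24500.
Nonprofit: Wₕ = 0.66236735; term = 0.66236735²·(1 − 0.15793690)·1180/2563 = 0.17008886.
Public: Wₕ = 0.33763265; term = 0.33763265²·(1 − 0.16320116)·398/1350 = 0.028122845.
Sum = 0.19821171.
SE = √(0.19821171) = 0.44521.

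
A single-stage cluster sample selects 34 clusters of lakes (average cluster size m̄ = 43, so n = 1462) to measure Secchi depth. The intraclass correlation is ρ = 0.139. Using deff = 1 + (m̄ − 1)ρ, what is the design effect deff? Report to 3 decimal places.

deff = 1 + (43 − 1)·0.139 = 1 + 5.838 = 6.838.

6.838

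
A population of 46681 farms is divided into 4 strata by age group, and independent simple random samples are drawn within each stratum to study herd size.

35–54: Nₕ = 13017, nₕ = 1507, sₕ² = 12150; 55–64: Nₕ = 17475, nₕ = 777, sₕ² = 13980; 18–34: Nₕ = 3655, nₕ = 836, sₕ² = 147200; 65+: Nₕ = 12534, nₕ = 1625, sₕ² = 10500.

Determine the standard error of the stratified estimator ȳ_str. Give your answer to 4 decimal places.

2.0498

Var(ȳ_str) = Σₕ Wₕ²(1 − fₕ)sₕ²/nₕ with Wₕ = Nₕ/N, N = 46681.
35–54: Wₕ = 0.27885007; term = 0.27885007²·(1 − 0.11577168)·12150/1507 = 0.55433073.
55–64: Wₕ = 0.37434931; term = 0.37434931²·(1 − 0.04446352)·13980/777 = 2.4092812.
18–34: Wₕ = 0.07829738; term = 0.07829738²·(1 − 0.22872777)·147200/836 = 0.83253728.
65+: Wₕ = 0.26850325; term = 0.26850325²·(1 − 0.12964736)·10500/1625 = 0.40544343.
Sum = 4.2015926.
SE = √(4.2015926) = 2.0498.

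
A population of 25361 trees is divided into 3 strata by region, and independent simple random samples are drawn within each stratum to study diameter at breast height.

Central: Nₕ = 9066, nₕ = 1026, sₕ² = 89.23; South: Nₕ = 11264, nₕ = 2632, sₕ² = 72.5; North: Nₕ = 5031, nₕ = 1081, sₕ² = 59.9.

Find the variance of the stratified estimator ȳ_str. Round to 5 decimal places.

Var(ȳ_str) = Σₕ Wₕ²(1 − fₕ)sₕ²/nₕ with Wₕ = Nₕ/N, N = 25361.
Central: Wₕ = 0.35747802; term = 0.35747802²·(1 − 0.11317009)·89.23/1026 = 0.009856042.
South: Wₕ = 0.44414652; term = 0.44414652²·(1 − 0.23366477)·72.5/2632 = 0.004164122.
North: Wₕ = 0.19837546; term = 0.19837546²·(1 − 0.21486782)·59.9/1081 = 0.0017120632.
Sum = 0.015732227.

0.01573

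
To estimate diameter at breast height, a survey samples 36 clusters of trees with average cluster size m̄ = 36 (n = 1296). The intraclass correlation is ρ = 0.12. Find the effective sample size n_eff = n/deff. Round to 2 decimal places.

deff = 1 + (36 − 1)·0.12 = 1 + 4.2 = 5.2.
n_eff = 1296 / 5.2 = 249.23.

249.23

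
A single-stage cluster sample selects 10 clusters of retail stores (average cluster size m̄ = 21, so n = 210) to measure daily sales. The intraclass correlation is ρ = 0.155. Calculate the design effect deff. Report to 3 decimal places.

4.100

deff = 1 + (21 − 1)·0.155 = 1 + 3.1 = 4.1.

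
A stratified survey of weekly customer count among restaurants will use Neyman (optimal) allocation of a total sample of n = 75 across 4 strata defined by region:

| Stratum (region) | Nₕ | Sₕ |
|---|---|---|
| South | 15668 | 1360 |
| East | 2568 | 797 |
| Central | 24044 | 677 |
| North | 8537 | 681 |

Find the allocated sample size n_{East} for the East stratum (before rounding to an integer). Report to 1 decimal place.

3.4

Neyman allocation: nₕ = n·NₕSₕ / Σⱼ NⱼSⱼ.
Σ NⱼSⱼ = 15668·1360 + 2568·797 + 24044·677 + 8537·681 = 4.5446661 × 10^7.
n_{East} = 75·2568·797 / (4.5446661 × 10^7) = 3.4.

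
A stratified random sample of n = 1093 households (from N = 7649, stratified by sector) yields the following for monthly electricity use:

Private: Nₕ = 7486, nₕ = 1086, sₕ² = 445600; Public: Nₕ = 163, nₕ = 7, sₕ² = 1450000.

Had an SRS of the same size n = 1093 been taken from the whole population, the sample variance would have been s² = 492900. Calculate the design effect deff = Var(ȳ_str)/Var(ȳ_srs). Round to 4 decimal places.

Var(ȳ_str) = Σ Wₕ²(1−fₕ)sₕ²/nₕ with Wₕ = Nₕ/7649:
  Private: (7486/7649)²·(1−1086/7486)·445600/1086 = 335.99733
  Public: (163/7649)²·(1−7/163)·1450000/7 = 90.027013
  → Var(ȳ_str) = 426.02434.
Var(ȳ_srs) = (1 − 1093/7649)·492900/1093 = 386.52086.
deff = 426.02434 / 386.52086 = 1.1022.

1.1022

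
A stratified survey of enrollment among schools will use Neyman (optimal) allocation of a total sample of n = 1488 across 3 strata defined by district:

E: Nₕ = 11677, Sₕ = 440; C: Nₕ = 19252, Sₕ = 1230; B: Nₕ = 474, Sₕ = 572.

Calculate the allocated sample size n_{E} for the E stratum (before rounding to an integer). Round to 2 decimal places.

Neyman allocation: nₕ = n·NₕSₕ / Σⱼ NⱼSⱼ.
Σ NⱼSⱼ = 11677·440 + 19252·1230 + 474·572 = 2.9088968 × 10^7.
n_{E} = 1488·11677·440 / (2.9088968 × 10^7) = 262.82.

262.82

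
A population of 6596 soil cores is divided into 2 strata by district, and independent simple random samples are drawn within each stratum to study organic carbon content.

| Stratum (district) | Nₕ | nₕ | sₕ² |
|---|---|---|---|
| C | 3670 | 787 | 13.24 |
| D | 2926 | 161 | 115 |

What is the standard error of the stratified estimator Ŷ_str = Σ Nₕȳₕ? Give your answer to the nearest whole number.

Var(Ŷ_str) = Σₕ Nₕ²(1 − fₕ)sₕ²/nₕ.
C: 3670²·(1 − 787/3670)·13.24/787 = 178001.62.
D: 2926²·(1 − 161/2926)·115/161 = 5.77885 × 10^6.
Sum = 5.9568516 × 10^6.
SE = √(5.9568516 × 10^6) = 2441.

2441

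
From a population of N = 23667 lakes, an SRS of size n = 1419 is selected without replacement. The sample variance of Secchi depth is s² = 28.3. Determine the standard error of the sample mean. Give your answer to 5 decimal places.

0.13692

Under SRS without replacement, Var(ȳ) = (1 − f)·s²/n with f = n/N = 1419/23667 = 0.05995690.
Var(ȳ) = (1 − 0.05995690)·28.3/1419 = 0.94004310·0.019943622 = 0.018747864.
SE(ȳ) = √(0.018747864) = 0.13692.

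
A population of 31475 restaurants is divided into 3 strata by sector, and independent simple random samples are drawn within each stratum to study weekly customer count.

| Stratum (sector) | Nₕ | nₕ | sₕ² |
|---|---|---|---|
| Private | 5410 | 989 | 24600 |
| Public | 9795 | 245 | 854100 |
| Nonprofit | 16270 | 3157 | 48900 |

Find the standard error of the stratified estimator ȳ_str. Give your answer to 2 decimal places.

18.25

Var(ȳ_str) = Σₕ Wₕ²(1 − fₕ)sₕ²/nₕ with Wₕ = Nₕ/N, N = 31475.
Private: Wₕ = 0.17188245; term = 0.17188245²·(1 − 0.18280961)·24600/989 = 0.60051674.
Public: Wₕ = 0.31119936; term = 0.31119936²·(1 − 0.02501276)·854100/245 = 329.16903.
Nonprofit: Wₕ = 0.51691819; term = 0.51691819²·(1 − 0.19403811)·48900/3157 = 3.3357417.
Sum = 333.10529.
SE = √(333.10529) = 18.25.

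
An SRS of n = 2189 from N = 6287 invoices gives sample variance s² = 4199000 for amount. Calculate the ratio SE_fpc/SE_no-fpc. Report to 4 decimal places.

f = n/N = 2189/6287 = 0.34817878.
SE_no-fpc = √(s²/n) = 43.797574; SE_fpc = √((1−f)s²/n) = 35.360167.
Ratio = √(1−f) = 0.80735446.

0.8074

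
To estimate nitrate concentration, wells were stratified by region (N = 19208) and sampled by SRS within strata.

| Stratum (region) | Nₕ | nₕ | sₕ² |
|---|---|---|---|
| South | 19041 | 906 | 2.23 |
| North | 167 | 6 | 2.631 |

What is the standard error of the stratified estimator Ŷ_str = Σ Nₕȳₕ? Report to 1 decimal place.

928.3

Var(Ŷ_str) = Σₕ Nₕ²(1 − fₕ)sₕ²/nₕ.
South: 19041²·(1 − 906/19041)·2.23/906 = 849931.6.
North: 167²·(1 − 6/167)·2.631/6 = 11789.95.
Sum = 861721.55.
SE = √(861721.55) = 928.3.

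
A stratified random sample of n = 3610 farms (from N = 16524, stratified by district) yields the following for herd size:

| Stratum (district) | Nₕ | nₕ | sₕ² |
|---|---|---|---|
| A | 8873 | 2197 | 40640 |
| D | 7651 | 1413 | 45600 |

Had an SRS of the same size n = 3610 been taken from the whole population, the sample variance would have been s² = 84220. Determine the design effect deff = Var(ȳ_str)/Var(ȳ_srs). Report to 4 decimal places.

Var(ȳ_str) = Σ Wₕ²(1−fₕ)sₕ²/nₕ with Wₕ = Nₕ/16524:
  A: (8873/16524)²·(1−2197/8873)·40640/2197 = 4.0131009
  D: (7651/16524)²·(1−1413/7651)·45600/1413 = 5.6409972
  → Var(ȳ_str) = 9.6540981.
Var(ȳ_srs) = (1 − 3610/16524)·84220/3610 = 18.232811.
deff = 9.6540981 / 18.232811 = 0.5295.

0.5295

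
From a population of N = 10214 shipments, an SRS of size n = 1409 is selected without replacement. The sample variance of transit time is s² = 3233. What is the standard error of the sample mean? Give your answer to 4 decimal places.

1.4064

Under SRS without replacement, Var(ȳ) = (1 − f)·s²/n with f = n/N = 1409/10214 = 0.13794791.
Var(ȳ) = (1 − 0.13794791)·3233/1409 = 0.86205209·2.2945351 = 1.9780088.
SE(ȳ) = √(1.9780088) = 1.4064.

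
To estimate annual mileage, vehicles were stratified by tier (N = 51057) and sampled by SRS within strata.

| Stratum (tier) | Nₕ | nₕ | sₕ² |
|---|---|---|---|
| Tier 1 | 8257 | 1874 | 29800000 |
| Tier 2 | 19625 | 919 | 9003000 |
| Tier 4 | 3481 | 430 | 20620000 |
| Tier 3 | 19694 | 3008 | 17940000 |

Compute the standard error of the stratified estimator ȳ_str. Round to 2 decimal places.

51.46

Var(ȳ_str) = Σₕ Wₕ²(1 − fₕ)sₕ²/nₕ with Wₕ = Nₕ/N, N = 51057.
Tier 1: Wₕ = 0.16172121; term = 0.16172121²·(1 − 0.22695894)·29800000/1874 = 321.50166.
Tier 2: Wₕ = 0.38437433; term = 0.38437433²·(1 − 0.04682803)·9003000/919 = 1379.5954.
Tier 4: Wₕ = 0.06817870; term = 0.06817870²·(1 − 0.12352772)·20620000/430 = 195.36909.
Tier 3: Wₕ = 0.38572576; term = 0.38572576²·(1 − 0.15273687)·17940000/3008 = 751.83094.
Sum = 2648.2971.
SE = √(2648.2971) = 51.46.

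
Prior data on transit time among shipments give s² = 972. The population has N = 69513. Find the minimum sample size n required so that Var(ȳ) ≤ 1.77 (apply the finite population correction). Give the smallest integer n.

545

Without fpc, n₀ = s²/D = 972/1.77 = 549.1525.
With fpc, (1 − n/N)·s²/n ≤ D requires n ≥ n₀/(1 + n₀/N) = 549.1525/(1 + 549.1525/69513) = 544.8482.
Rounding up, n = 545.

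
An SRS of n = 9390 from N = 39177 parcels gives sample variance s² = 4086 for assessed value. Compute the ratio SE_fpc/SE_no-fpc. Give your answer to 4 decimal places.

f = n/N = 9390/39177 = 0.23968145.
SE_no-fpc = √(s²/n) = 0.65965428; SE_fpc = √((1−f)s²/n) = 0.57519378.
Ratio = √(1−f) = 0.87196247.

0.8720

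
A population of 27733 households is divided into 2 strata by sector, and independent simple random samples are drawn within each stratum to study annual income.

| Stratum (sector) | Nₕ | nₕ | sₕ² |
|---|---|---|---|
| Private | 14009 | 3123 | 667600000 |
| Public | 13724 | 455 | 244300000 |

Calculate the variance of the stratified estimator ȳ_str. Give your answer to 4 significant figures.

Var(ȳ_str) = Σₕ Wₕ²(1 − fₕ)sₕ²/nₕ with Wₕ = Nₕ/N, N = 27733.
Private: Wₕ = 0.50513828; term = 0.50513828²·(1 − 0.22292812)·667600000/3123 = 42386.358.
Public: Wₕ = 0.49486172; term = 0.49486172²·(1 − 0.03315360)·244300000/455 = 127126.85.
Sum = 169513.21.

169500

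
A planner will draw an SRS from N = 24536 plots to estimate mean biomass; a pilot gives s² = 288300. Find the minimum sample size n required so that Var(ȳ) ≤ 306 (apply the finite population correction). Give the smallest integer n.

908

Without fpc, n₀ = s²/D = 288300/306 = 942.1569.
With fpc, (1 − n/N)·s²/n ≤ D requires n ≥ n₀/(1 + n₀/N) = 942.1569/(1 + 942.1569/24536) = 907.3169.
Rounding up, n = 908.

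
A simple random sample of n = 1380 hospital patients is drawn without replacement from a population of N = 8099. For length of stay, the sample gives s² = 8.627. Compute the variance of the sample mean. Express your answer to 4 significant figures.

0.005186

Under SRS without replacement, Var(ȳ) = (1 − f)·s²/n with f = n/N = 1380/8099 = 0.17039141.
Var(ȳ) = (1 − 0.17039141)·8.627/1380 = 0.82960859·0.0062514493 = 0.005186256.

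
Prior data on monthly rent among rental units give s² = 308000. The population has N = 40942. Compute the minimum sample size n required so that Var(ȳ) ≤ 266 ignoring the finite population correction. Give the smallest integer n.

Without fpc, n₀ = s²/D = 308000/266 = 1157.8947.
Rounding up, n = 1158.

1158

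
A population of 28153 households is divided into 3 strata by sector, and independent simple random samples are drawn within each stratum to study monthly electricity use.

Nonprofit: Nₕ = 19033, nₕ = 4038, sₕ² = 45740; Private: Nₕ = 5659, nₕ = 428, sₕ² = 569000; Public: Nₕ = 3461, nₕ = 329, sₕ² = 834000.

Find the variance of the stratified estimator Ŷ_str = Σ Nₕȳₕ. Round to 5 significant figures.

Var(Ŷ_str) = Σₕ Nₕ²(1 − fₕ)sₕ²/nₕ.
Nonprofit: 19033²·(1 − 4038/19033)·45740/4038 = 3.2328352 × 10^9.
Private: 5659²·(1 − 428/5659)·569000/428 = 3.9354365 × 10^10.
Public: 3461²·(1 − 329/3461)·834000/329 = 2.7478531 × 10^10.
Sum = 7.0065731 × 10^10.

7.0066 × 10^10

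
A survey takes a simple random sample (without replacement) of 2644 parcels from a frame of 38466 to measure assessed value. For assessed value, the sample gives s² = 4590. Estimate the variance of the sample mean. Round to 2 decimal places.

Under SRS without replacement, Var(ȳ) = (1 − f)·s²/n with f = n/N = 2644/38466 = 0.06873603.
Var(ȳ) = (1 − 0.06873603)·4590/2644 = 0.93126397·1.7360061 = 1.6166799.

1.62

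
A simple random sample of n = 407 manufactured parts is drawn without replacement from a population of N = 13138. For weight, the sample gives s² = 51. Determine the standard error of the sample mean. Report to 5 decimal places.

Under SRS without replacement, Var(ȳ) = (1 − f)·s²/n with f = n/N = 407/13138 = 0.03097884.
Var(ȳ) = (1 − 0.03097884)·51/407 = 0.96902116·0.12530713 = 0.12142526.
SE(ȳ) = √(0.12142526) = 0.34846.

0.34846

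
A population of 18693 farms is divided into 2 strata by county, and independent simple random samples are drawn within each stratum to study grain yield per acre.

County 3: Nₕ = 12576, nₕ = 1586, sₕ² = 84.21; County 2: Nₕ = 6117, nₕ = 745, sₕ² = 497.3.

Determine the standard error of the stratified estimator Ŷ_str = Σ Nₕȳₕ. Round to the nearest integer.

Var(Ŷ_str) = Σₕ Nₕ²(1 − fₕ)sₕ²/nₕ.
County 3: 12576²·(1 − 1586/12576)·84.21/1586 = 7.3383886 × 10^6.
County 2: 6117²·(1 − 745/6117)·497.3/745 = 2.1934951 × 10^7.
Sum = 2.927334 × 10^7.
SE = √(2.927334 × 10^7) = 5410.

5410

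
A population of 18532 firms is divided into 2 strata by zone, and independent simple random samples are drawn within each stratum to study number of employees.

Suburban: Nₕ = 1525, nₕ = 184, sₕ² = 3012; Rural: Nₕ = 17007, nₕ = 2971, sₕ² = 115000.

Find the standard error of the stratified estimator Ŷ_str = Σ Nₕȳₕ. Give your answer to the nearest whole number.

96298

Var(Ŷ_str) = Σₕ Nₕ²(1 − fₕ)sₕ²/nₕ.
Suburban: 1525²·(1 − 184/1525)·3012/184 = 3.347617 × 10^7.
Rural: 17007²·(1 − 2971/17007)·115000/2971 = 9.2398785 × 10^9.
Sum = 9.2733547 × 10^9.
SE = √(9.2733547 × 10^9) = 96298.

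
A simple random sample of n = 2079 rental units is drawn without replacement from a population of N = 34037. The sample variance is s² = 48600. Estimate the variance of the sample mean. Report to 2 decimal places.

21.95

Under SRS without replacement, Var(ȳ) = (1 − f)·s²/n with f = n/N = 2079/34037 = 0.06108059.
Var(ȳ) = (1 − 0.06108059)·48600/2079 = 0.93891941·23.376623 = 21.948765.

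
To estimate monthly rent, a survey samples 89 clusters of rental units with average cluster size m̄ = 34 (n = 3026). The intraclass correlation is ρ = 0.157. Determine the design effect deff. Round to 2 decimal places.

6.18

deff = 1 + (34 − 1)·0.157 = 1 + 5.181 = 6.181.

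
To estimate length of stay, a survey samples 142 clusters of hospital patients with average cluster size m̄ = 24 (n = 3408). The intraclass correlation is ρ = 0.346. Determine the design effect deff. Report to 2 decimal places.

deff = 1 + (24 − 1)·0.346 = 1 + 7.958 = 8.958.

8.96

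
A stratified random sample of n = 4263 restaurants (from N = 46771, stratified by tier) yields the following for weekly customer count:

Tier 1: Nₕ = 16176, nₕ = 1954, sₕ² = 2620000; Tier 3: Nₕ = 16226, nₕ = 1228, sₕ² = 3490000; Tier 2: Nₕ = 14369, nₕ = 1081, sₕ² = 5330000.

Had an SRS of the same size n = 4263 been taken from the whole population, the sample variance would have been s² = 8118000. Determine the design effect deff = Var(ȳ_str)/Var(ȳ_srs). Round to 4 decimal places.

0.5128

Var(ȳ_str) = Σ Wₕ²(1−fₕ)sₕ²/nₕ with Wₕ = Nₕ/46771:
  Tier 1: (16176/46771)²·(1−1954/16176)·2620000/1954 = 141.01173
  Tier 3: (16226/46771)²·(1−1228/16226)·3490000/1228 = 316.16848
  Tier 2: (14369/46771)²·(1−1081/14369)·5330000/1081 = 430.36245
  → Var(ȳ_str) = 887.54266.
Var(ȳ_srs) = (1 − 4263/46771)·8118000/4263 = 1730.7237.
deff = 887.54266 / 1730.7237 = 0.5128.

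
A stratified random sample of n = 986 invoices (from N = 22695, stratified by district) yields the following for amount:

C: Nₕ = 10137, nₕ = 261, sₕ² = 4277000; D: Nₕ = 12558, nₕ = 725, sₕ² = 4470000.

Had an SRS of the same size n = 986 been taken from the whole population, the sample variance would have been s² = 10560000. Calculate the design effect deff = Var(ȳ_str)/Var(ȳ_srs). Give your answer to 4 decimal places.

0.4845

Var(ȳ_str) = Σ Wₕ²(1−fₕ)sₕ²/nₕ with Wₕ = Nₕ/22695:
  C: (10137/22695)²·(1−261/10137)·4277000/261 = 3185.1427
  D: (12558/22695)²·(1−725/12558)·4470000/725 = 1778.7892
  → Var(ȳ_str) = 4963.9319.
Var(ȳ_srs) = (1 − 986/22695)·10560000/986 = 10244.638.
deff = 4963.9319 / 10244.638 = 0.4845.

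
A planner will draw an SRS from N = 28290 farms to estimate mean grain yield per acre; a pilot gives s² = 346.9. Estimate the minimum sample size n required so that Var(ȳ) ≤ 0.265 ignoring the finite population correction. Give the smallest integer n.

Without fpc, n₀ = s²/D = 346.9/0.265 = 1309.0566.
Rounding up, n = 1310.

1310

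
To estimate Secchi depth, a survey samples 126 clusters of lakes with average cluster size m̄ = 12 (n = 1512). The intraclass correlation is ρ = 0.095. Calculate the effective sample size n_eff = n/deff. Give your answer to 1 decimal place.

deff = 1 + (12 − 1)·0.095 = 1 + 1.045 = 2.045.
n_eff = 1512 / 2.045 = 739.4.

739.4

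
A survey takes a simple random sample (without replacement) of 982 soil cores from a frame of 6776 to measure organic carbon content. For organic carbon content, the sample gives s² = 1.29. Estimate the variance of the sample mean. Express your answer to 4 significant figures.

0.001123

Under SRS without replacement, Var(ȳ) = (1 − f)·s²/n with f = n/N = 982/6776 = 0.14492326.
Var(ȳ) = (1 − 0.14492326)·1.29/982 = 0.85507674·0.0013136456 = 0.0011232678.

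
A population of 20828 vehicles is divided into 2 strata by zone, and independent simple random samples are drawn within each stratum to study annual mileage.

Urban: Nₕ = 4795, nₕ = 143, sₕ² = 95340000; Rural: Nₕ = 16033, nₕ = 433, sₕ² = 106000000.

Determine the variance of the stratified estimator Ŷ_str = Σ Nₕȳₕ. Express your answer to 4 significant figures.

Var(Ŷ_str) = Σₕ Nₕ²(1 − fₕ)sₕ²/nₕ.
Urban: 4795²·(1 − 143/4795)·95340000/143 = 1.4871933 × 10^13.
Rural: 16033²·(1 − 433/16033)·106000000/433 = 6.1229027 × 10^13.
Sum = 7.610096 × 10^13.

7.610 × 10^13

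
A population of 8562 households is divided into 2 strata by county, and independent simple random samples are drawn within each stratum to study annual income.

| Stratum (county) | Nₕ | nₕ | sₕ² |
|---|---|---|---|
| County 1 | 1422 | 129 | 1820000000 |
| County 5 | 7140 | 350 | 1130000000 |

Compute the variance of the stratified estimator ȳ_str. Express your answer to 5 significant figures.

2.4890 × 10^6

Var(ȳ_str) = Σₕ Wₕ²(1 − fₕ)sₕ²/nₕ with Wₕ = Nₕ/N, N = 8562.
County 1: Wₕ = 0.16608269; term = 0.16608269²·(1 − 0.09071730)·1820000000/129 = 353858.27.
County 5: Wₕ = 0.83391731; term = 0.83391731²·(1 − 0.04901961)·1130000000/350 = 2.1351478 × 10^6.
Sum = 2.4890061 × 10^6.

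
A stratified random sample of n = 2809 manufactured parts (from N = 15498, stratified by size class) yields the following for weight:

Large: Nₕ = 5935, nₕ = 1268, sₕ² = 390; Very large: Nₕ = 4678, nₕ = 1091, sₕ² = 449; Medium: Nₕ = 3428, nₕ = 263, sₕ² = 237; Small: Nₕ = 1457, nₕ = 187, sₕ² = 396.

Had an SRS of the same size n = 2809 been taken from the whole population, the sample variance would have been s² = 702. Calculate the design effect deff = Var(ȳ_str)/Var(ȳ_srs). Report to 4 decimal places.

Var(ȳ_str) = Σ Wₕ²(1−fₕ)sₕ²/nₕ with Wₕ = Nₕ/15498:
  Large: (5935/15498)²·(1−1268/5935)·390/1268 = 0.035469296
  Very large: (4678/15498)²·(1−1091/4678)·449/1091 = 0.02875159
  Medium: (3428/15498)²·(1−263/3428)·237/263 = 0.040705755
  Small: (1457/15498)²·(1−187/1457)·396/187 = 0.016314191
  → Var(ȳ_str) = 0.12124083.
Var(ȳ_srs) = (1 − 2809/15498)·702/2809 = 0.20461483.
deff = 0.12124083 / 0.20461483 = 0.5925.

0.5925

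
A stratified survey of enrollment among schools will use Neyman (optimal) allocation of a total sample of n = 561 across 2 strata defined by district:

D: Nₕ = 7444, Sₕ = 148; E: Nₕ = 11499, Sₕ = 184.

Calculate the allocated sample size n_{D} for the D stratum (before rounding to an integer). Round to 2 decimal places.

Neyman allocation: nₕ = n·NₕSₕ / Σⱼ NⱼSⱼ.
Σ NⱼSⱼ = 7444·148 + 11499·184 = 3.217528 × 10^6.
n_{D} = 561·7444·148 / (3.217528 × 10^6) = 192.09.

192.09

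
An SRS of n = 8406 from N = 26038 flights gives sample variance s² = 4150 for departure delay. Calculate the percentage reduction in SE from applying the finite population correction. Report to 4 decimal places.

17.7100

f = n/N = 8406/26038 = 0.32283586.
SE_no-fpc = √(s²/n) = 0.70263431; SE_fpc = √((1−f)s²/n) = 0.57819766.
Ratio = √(1−f) = 0.82289984. Reduction = 100·(1 − 0.82289984) = 17.7100%.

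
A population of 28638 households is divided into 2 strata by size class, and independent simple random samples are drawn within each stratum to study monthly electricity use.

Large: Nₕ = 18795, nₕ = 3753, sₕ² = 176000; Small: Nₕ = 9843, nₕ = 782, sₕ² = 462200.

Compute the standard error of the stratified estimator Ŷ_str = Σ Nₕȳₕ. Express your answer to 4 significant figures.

256900

Var(Ŷ_str) = Σₕ Nₕ²(1 − fₕ)sₕ²/nₕ.
Large: 18795²·(1 − 3753/18795)·176000/3753 = 1.3258122 × 10^10.
Small: 9843²·(1 − 782/9843)·462200/782 = 5.2714101 × 10^10.
Sum = 6.5972223 × 10^10.
SE = √(6.5972223 × 10^10) = 256900.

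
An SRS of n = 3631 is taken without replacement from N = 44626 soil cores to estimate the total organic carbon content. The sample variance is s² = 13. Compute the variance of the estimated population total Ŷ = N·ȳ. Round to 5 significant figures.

Var(Ŷ) = N²·Var(ȳ) = N²·(1 − n/N)·s²/n.
f = 3631/44626 = 0.08136512; Var(ȳ) = 0.91863488·13/3631 = 0.0032889709.
Var(Ŷ) = 44626² · 0.0032889709 = 6.5499194 × 10^6.

6.5499 × 10^6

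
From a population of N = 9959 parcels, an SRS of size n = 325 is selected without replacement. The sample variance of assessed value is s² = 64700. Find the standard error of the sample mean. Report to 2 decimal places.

Under SRS without replacement, Var(ȳ) = (1 − f)·s²/n with f = n/N = 325/9959 = 0.03263380.
Var(ȳ) = (1 − 0.03263380)·64700/325 = 0.96736620·199.07692 = 192.58029.
SE(ȳ) = √(192.58029) = 13.88.

13.88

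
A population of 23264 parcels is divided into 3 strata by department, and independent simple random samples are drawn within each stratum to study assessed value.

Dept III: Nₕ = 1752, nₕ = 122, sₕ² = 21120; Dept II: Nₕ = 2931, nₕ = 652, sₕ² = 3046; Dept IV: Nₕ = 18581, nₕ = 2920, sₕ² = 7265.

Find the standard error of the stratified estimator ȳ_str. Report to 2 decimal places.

1.52

Var(ȳ_str) = Σₕ Wₕ²(1 − fₕ)sₕ²/nₕ with Wₕ = Nₕ/N, N = 23264.
Dept III: Wₕ = 0.07530949; term = 0.07530949²·(1 − 0.06963470)·21120/122 = 0.91345469.
Dept II: Wₕ = 0.12598865; term = 0.12598865²·(1 − 0.22244968)·3046/652 = 0.057659871.
Dept IV: Wₕ = 0.79870186; term = 0.79870186²·(1 − 0.15714978)·7265/2920 = 1.3377426.
Sum = 2.3088572.
SE = √(2.3088572) = 1.52.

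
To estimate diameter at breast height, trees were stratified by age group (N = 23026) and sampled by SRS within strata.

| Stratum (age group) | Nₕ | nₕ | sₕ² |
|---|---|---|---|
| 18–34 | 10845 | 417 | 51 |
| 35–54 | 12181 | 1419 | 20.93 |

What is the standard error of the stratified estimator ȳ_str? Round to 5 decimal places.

0.17244

Var(ȳ_str) = Σₕ Wₕ²(1 − fₕ)sₕ²/nₕ with Wₕ = Nₕ/N, N = 23026.
18–34: Wₕ = 0.47098932; term = 0.47098932²·(1 − 0.03845090)·51/417 = 0.026087214.
35–54: Wₕ = 0.52901068; term = 0.52901068²·(1 − 0.11649290)·20.93/1419 = 0.003646916.
Sum = 0.02973413.
SE = √(0.02973413) = 0.17244.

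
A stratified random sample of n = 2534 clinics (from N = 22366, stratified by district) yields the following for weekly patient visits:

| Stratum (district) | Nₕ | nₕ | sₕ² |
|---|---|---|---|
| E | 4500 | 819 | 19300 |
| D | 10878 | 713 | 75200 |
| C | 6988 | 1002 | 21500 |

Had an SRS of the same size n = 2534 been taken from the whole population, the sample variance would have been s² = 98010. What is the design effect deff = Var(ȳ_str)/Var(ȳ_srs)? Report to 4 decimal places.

0.7548

Var(ȳ_str) = Σ Wₕ²(1−fₕ)sₕ²/nₕ with Wₕ = Nₕ/22366:
  E: (4500/22366)²·(1−819/4500)·19300/819 = 0.78032424
  D: (10878/22366)²·(1−713/10878)·75200/713 = 23.313534
  C: (6988/22366)²·(1−1002/6988)·21500/1002 = 1.7942531
  → Var(ȳ_str) = 25.888111.
Var(ȳ_srs) = (1 − 2534/22366)·98010/2534 = 34.295882.
deff = 25.888111 / 34.295882 = 0.7548.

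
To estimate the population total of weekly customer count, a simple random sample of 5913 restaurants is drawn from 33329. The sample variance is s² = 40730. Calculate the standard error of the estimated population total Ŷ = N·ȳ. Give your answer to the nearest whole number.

Var(Ŷ) = N²·Var(ȳ) = N²·(1 − n/N)·s²/n.
f = 5913/33329 = 0.17741306; Var(ȳ) = 0.82258694·40730/5913 = 5.6661535.
Var(Ŷ) = 33329² · 5.6661535 = 6.2940893 × 10^9.
SE(Ŷ) = √(6.2940893 × 10^9) = 79335.

79335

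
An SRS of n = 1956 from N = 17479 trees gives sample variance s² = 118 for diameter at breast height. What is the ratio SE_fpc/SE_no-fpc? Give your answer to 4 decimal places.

f = n/N = 1956/17479 = 0.11190572.
SE_no-fpc = √(s²/n) = 0.24561596; SE_fpc = √((1−f)s²/n) = 0.23146542.
Ratio = √(1−f) = 0.94238754.

0.9424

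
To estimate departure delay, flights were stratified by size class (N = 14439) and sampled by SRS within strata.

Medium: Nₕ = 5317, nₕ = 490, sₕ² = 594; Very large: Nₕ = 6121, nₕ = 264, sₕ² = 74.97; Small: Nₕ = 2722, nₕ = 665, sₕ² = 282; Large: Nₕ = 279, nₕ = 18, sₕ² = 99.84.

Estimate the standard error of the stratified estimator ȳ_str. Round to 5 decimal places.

Var(ȳ_str) = Σₕ Wₕ²(1 − fₕ)sₕ²/nₕ with Wₕ = Nₕ/N, N = 14439.
Medium: Wₕ = 0.36823880; term = 0.36823880²·(1 − 0.09215723)·594/490 = 0.14923136.
Very large: Wₕ = 0.42392132; term = 0.42392132²·(1 − 0.04313021)·74.97/264 = 0.048832275.
Small: Wₕ = 0.18851721; term = 0.18851721²·(1 − 0.24430566)·282/665 = 0.011388739.
Large: Wₕ = 0.01932267; term = 0.01932267²·(1 − 0.06451613)·99.84/18 = 0.0019373253.
Sum = 0.2113897.
SE = √(0.2113897) = 0.45977.

0.45977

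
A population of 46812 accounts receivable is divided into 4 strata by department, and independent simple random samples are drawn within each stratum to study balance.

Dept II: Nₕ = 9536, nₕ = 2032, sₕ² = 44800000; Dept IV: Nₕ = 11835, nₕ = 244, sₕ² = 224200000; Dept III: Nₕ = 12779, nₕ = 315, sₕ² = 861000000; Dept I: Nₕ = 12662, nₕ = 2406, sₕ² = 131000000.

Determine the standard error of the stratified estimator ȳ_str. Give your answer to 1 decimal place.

510.0

Var(ȳ_str) = Σₕ Wₕ²(1 − fₕ)sₕ²/nₕ with Wₕ = Nₕ/N, N = 46812.
Dept II: Wₕ = 0.20370845; term = 0.20370845²·(1 − 0.21308725)·44800000/2032 = 719.94445.
Dept IV: Wₕ = 0.25281979; term = 0.25281979²·(1 − 0.02061681)·224200000/244 = 57520.222.
Dept III: Wₕ = 0.27298556; term = 0.27298556²·(1 − 0.02464982)·861000000/315 = 198670.1.
Dept I: Wₕ = 0.27048620; term = 0.27048620²·(1 − 0.19001737)·131000000/2406 = 3226.5738.
Sum = 260136.84.
SE = √(260136.84) = 510.0.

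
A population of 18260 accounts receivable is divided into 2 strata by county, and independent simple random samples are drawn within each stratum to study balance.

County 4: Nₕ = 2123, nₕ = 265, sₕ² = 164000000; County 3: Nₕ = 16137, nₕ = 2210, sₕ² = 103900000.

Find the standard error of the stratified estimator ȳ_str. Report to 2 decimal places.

Var(ȳ_str) = Σₕ Wₕ²(1 − fₕ)sₕ²/nₕ with Wₕ = Nₕ/N, N = 18260.
County 4: Wₕ = 0.11626506; term = 0.11626506²·(1 − 0.12482336)·164000000/265 = 7321.3662.
County 3: Wₕ = 0.88373494; term = 0.88373494²·(1 − 0.13695235)·103900000/2210 = 31688.531.
Sum = 39009.897.
SE = √(39009.897) = 197.51.

197.51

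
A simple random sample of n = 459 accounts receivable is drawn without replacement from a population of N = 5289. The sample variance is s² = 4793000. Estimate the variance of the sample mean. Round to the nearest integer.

9536

Under SRS without replacement, Var(ȳ) = (1 − f)·s²/n with f = n/N = 459/5289 = 0.08678389.
Var(ȳ) = (1 − 0.08678389)·4793000/459 = 0.91321611·10442.266 = 9536.0453.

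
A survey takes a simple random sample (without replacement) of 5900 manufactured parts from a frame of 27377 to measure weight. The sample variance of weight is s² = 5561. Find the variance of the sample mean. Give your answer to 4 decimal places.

0.7394

Under SRS without replacement, Var(ȳ) = (1 − f)·s²/n with f = n/N = 5900/27377 = 0.21550937.
Var(ȳ) = (1 − 0.21550937)·5561/5900 = 0.78449063·0.94254237 = 0.73941566.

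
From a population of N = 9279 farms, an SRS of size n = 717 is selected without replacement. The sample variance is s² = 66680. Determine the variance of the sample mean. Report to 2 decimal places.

85.81

Under SRS without replacement, Var(ȳ) = (1 − f)·s²/n with f = n/N = 717/9279 = 0.07727126.
Var(ȳ) = (1 − 0.07727126)·66680/717 = 0.92272874·92.998605 = 85.812486.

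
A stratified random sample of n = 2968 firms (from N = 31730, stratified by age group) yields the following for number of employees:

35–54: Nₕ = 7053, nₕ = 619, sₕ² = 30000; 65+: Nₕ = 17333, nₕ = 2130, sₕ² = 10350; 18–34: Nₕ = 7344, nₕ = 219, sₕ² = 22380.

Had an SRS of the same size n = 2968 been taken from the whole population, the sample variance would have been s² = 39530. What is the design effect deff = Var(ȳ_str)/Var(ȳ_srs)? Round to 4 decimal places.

0.7262

Var(ȳ_str) = Σ Wₕ²(1−fₕ)sₕ²/nₕ with Wₕ = Nₕ/31730:
  35–54: (7053/31730)²·(1−619/7053)·30000/619 = 2.1844666
  65+: (17333/31730)²·(1−2130/17333)·10350/2130 = 1.2718141
  18–34: (7344/31730)²·(1−219/7344)·22380/219 = 5.3112086
  → Var(ȳ_str) = 8.7674893.
Var(ȳ_srs) = (1 − 2968/31730)·39530/2968 = 12.072909.
deff = 8.7674893 / 12.072909 = 0.7262.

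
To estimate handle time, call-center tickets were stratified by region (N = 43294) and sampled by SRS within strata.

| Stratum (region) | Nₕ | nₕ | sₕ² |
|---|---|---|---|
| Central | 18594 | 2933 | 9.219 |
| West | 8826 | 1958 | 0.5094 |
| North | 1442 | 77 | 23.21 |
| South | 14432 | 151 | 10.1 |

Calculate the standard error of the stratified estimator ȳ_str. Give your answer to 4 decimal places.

0.0904

Var(ȳ_str) = Σₕ Wₕ²(1 − fₕ)sₕ²/nₕ with Wₕ = Nₕ/N, N = 43294.
Central: Wₕ = 0.42948215; term = 0.42948215²·(1 − 0.15773906)·9.219/2933 = 4.8832464 × 10^-4.
West: Wₕ = 0.20386197; term = 0.20386197²·(1 − 0.22184455)·0.5094/1958 = 8.4136615 × 10^-6.
North: Wₕ = 0.03330716; term = 0.03330716²·(1 − 0.05339806)·23.21/77 = 3.1653876 × 10^-4.
South: Wₕ = 0.33334873; term = 0.33334873²·(1 − 0.01046286)·10.1/151 = 0.0073548554.
Sum = 0.0081681325.
SE = √(0.0081681325) = 0.0904.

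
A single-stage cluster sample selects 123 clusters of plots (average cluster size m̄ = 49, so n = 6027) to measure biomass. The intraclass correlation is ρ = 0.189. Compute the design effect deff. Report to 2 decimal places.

10.07

deff = 1 + (49 − 1)·0.189 = 1 + 9.072 = 10.072.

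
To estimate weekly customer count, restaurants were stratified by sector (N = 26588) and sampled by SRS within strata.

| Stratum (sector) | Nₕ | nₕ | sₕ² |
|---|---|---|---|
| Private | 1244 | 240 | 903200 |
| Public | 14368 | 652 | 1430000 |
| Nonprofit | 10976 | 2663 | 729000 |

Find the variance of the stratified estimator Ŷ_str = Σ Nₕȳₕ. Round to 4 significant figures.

Var(Ŷ_str) = Σₕ Nₕ²(1 − fₕ)sₕ²/nₕ.
Private: 1244²·(1 − 240/1244)·903200/240 = 4.700313 × 10^9.
Public: 14368²·(1 − 652/14368)·1430000/652 = 4.3222734 × 10^11.
Nonprofit: 10976²·(1 − 2663/10976)·729000/2663 = 2.4978033 × 10^10.
Sum = 4.6190569 × 10^11.

4.619 × 10^11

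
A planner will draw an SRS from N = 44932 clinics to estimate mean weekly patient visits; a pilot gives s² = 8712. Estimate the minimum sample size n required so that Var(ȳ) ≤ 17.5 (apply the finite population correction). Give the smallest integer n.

Without fpc, n₀ = s²/D = 8712/17.5 = 497.8286.
With fpc, (1 − n/N)·s²/n ≤ D requires n ≥ n₀/(1 + n₀/N) = 497.8286/(1 + 497.8286/44932) = 492.3733.
Rounding up, n = 493.

493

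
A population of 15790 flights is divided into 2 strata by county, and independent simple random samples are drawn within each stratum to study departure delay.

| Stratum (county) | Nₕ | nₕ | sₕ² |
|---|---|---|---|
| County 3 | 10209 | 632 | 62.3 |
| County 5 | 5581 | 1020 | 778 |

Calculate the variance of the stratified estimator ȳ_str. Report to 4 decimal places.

0.1165

Var(ȳ_str) = Σₕ Wₕ²(1 − fₕ)sₕ²/nₕ with Wₕ = Nₕ/N, N = 15790.
County 3: Wₕ = 0.64654845; term = 0.64654845²·(1 − 0.06190616)·62.3/632 = 0.038656221.
County 5: Wₕ = 0.35345155; term = 0.35345155²·(1 − 0.18276295)·778/1020 = 0.077873063.
Sum = 0.11652928.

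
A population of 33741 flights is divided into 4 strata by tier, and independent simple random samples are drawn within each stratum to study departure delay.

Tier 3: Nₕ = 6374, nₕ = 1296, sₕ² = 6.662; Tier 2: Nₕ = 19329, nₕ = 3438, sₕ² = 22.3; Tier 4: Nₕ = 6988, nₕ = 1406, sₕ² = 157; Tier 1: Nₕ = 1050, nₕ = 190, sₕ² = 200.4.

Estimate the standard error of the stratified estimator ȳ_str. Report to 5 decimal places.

Var(ȳ_str) = Σₕ Wₕ²(1 − fₕ)sₕ²/nₕ with Wₕ = Nₕ/N, N = 33741.
Tier 3: Wₕ = 0.18890964; term = 0.18890964²·(1 − 0.20332601)·6.662/1296 = 1.4614652 × 10^-4.
Tier 2: Wₕ = 0.57286387; term = 0.57286387²·(1 − 0.17786745)·22.3/3438 = 0.0017500228.
Tier 4: Wₕ = 0.20710708; term = 0.20710708²·(1 − 0.20120206)·157/1406 = 0.0038259665.
Tier 1: Wₕ = 0.03111941; term = 0.03111941²·(1 − 0.18095238)·200.4/190 = 8.3659635 × 10^-4.
Sum = 0.0065587322.
SE = √(0.0065587322) = 0.08099.

0.08099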